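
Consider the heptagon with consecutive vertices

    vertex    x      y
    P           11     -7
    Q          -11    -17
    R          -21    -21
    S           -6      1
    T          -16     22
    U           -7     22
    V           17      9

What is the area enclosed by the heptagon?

Apply Gauss's area formula: 2A = Σ (x_i·y_{i+1} − x_{i+1}·y_i), indices taken mod 7.
Σ = (-264) + (-126) + (-147) + (-116) + (-198) + (-437) + (-218) = -1506
Area = |Σ|/2 = 753.

753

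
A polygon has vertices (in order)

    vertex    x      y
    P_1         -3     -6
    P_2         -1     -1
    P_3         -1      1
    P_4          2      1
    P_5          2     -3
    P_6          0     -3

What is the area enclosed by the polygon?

Apply the shoelace formula: 2A = Σ (x_i·y_{i+1} − x_{i+1}·y_i), indices taken mod 6.
Cross-terms: -3, -2, -3, -8, -6, -9  ⇒  Σ = -31
Area = |Σ|/2 = 15.5.

15.5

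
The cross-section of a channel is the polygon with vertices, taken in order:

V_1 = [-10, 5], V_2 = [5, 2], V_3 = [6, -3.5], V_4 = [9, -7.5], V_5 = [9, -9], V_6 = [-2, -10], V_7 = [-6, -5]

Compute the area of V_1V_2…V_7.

169.75

Apply Gauss's area formula: 2A = Σ (x_i·y_{i+1} − x_{i+1}·y_i), indices taken mod 7.
Cross-terms: -45, -29.5, -13.5, -13.5, -108, -50, -80  ⇒  Σ = -339.5
Area = |Σ|/2 = 169.75.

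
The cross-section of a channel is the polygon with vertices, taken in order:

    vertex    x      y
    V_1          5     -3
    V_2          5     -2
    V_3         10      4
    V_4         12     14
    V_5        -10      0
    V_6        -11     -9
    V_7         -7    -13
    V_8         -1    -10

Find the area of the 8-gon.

278.5

Cross-terms: 5, 40, 92, 140, 90, 80, 57, 53  ⇒  Σ = 557
Area = |Σ|/2 = 278.5.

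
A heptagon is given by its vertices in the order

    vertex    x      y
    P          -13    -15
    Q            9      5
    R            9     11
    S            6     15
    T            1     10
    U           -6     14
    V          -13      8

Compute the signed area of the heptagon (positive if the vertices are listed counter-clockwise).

372.5

Σ = (70) + (54) + (69) + (45) + (74) + (134) + (299) = 745
Signed area = Σ/2 = 372.5 (positive ⇒ counter-clockwise traversal).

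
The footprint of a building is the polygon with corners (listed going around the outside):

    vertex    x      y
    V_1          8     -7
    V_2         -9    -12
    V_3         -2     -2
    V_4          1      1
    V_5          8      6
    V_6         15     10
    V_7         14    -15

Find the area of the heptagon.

260

Apply the shoelace (surveyor's) formula: 2A = Σ (x_i·y_{i+1} − x_{i+1}·y_i), indices taken mod 7.
Σ = (-159) + (-6) + (0) + (-2) + (-10) + (-365) + (22) = -520
Area = |Σ|/2 = 260.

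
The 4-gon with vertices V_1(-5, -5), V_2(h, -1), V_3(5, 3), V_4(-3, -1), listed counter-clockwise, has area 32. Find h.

5

The doubled signed area Σ (x_i y_{i+1} − x_{i+1} y_i) is linear in h.
With h=0 it equals 24; the coefficient of h is 8 (from the two edges through V_2).
So 8·h + 24 = 2·32 = 64 ⇒ h = 5.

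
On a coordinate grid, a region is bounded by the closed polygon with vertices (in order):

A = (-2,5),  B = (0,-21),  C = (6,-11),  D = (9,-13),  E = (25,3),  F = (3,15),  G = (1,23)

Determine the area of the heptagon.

506

Σ = (42) + (126) + (21) + (352) + (366) + (54) + (51) = 1012
Area = |Σ|/2 = 506.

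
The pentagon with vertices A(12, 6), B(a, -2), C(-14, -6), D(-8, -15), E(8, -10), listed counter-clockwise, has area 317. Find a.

-13

Write out the shoelace sum; only the two edges meeting at B involve a:
2·Area = [(12·(-2) − a·6) + (a·(-6) − (-14)·(-2))] + 530
       = -12·a + 478 = 634
⇒ a = -13.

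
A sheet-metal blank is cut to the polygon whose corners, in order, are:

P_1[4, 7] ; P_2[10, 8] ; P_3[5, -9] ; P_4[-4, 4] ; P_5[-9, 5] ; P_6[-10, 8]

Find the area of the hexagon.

Apply the surveyor's formula: 2A = Σ (x_i·y_{i+1} − x_{i+1}·y_i), indices taken mod 6.
P_1→P_2: (4)(8) − (10)(7) = -38
P_2→P_3: (10)(-9) − (5)(8) = -130
P_3→P_4: (5)(4) − (-4)(-9) = -16
P_4→P_5: (-4)(5) − (-9)(4) = 16
P_5→P_6: (-9)(8) − (-10)(5) = -22
P_6→P_1: (-10)(7) − (4)(8) = -102
Σ = -292
Area = |Σ|/2 = 146.

146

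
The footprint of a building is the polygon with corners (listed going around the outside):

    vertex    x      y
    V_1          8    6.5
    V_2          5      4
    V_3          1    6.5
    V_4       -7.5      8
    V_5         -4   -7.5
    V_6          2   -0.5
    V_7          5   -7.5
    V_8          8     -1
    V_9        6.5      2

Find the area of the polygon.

140.625

Σ = (-0.5) + (28.5) + (56.75) + (88.25) + (17) + (-12.5) + (55) + (22.5) + (26.25) = 281.25
Area = |Σ|/2 = 140.625.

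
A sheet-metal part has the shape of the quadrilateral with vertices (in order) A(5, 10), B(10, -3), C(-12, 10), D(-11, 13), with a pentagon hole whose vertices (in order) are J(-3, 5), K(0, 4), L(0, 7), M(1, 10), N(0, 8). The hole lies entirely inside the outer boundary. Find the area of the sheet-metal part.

Outer boundary:
Apply the shoelace (surveyor's) formula: 2A = Σ (x_i·y_{i+1} − x_{i+1}·y_i), indices taken mod 4.
A→B: (5)(-3) − (10)(10) = -115
B→C: (10)(10) − (-12)(-3) = 64
C→D: (-12)(13) − (-11)(10) = -46
D→A: (-11)(10) − (5)(13) = -175
Σ = -272
Area = |Σ|/2 = 136.
Hole:
J→K: (-3)(4) − (0)(5) = -12
K→L: (0)(7) − (0)(4) = 0
L→M: (0)(10) − (1)(7) = -7
M→N: (1)(8) − (0)(10) = 8
N→J: (0)(5) − (-3)(8) = 24
Σ = 13
Area = |Σ|/2 = 6.5.
Net area = 136 − 6.5 = 129.5.

129.5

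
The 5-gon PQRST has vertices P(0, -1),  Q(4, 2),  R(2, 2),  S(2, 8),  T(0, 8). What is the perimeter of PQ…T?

24

|PQ| = √((4)² + (3)²) = √25 = 5
|QR| = √((-2)² + (0)²) = √4 = 2
|RS| = √((0)² + (6)²) = √36 = 6
|ST| = √((-2)² + (0)²) = √4 = 2
|TP| = √((0)² + (-9)²) = √81 = 9
Perimeter = 5 + 2 + 6 + 2 + 9 = 24.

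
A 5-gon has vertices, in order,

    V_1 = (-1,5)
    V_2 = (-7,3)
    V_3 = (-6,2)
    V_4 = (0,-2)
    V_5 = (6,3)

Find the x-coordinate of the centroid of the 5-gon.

Apply Gauss's area formula. First the cross-terms c_i = x_i·y_{i+1} − x_{i+1}·y_i:
  32, 4, 12, 12, 33  ⇒  2A = 93, A = 46.5.
Then Σ (x_i + x_{i+1})·c_i = -143, so x̄ = -143 / (6·46.5) = -143/279.

-143/279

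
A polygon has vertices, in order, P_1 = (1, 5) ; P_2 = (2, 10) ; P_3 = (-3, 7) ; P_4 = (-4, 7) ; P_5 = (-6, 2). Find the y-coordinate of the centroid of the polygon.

Apply the shoelace (surveyor's) formula. First the cross-terms c_i = x_i·y_{i+1} − x_{i+1}·y_i:
  0, 44, 7, 34, -32  ⇒  2A = 53, A = 26.5.
Then Σ (y_i + y_{i+1})·c_i = 928, so ȳ = 928 / (6·26.5) = 928/159.

928/159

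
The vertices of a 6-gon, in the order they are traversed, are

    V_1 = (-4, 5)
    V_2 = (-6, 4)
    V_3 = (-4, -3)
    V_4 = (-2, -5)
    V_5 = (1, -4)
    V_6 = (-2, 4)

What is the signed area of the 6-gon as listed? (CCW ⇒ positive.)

Apply Gauss's area formula: 2A = Σ (x_i·y_{i+1} − x_{i+1}·y_i), indices taken mod 6.
Σ = (14) + (34) + (14) + (13) + (-4) + (6) = 77
Signed area = Σ/2 = 38.5 (positive ⇒ counter-clockwise traversal).

38.5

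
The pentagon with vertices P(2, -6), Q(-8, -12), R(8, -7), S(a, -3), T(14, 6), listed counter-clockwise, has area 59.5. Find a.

9

Write out the shoelace sum; only the two edges meeting at S involve a:
2·Area = [(8·(-3) − a·(-7)) + (a·6 − 14·(-3))] + -16
       = 13·a + 2 = 119
⇒ a = 9.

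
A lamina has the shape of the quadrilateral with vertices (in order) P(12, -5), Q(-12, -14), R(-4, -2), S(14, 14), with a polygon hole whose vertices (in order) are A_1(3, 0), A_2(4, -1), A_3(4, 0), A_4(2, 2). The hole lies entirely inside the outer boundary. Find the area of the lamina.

261.5

Outer boundary:
P→Q: (12)(-14) − (-12)(-5) = -228
Q→R: (-12)(-2) − (-4)(-14) = -32
R→S: (-4)(14) − (14)(-2) = -28
S→P: (14)(-5) − (12)(14) = -238
Σ = -526
Area = |Σ|/2 = 263.
Hole:
Apply the shoelace formula: 2A = Σ (x_i·y_{i+1} − x_{i+1}·y_i), indices taken mod 4.
A_1→A_2: (3)(-1) − (4)(0) = -3
A_2→A_3: (4)(0) − (4)(-1) = 4
A_3→A_4: (4)(2) − (2)(0) = 8
A_4→A_1: (2)(0) − (3)(2) = -6
Σ = 3
Area = |Σ|/2 = 1.5.
Net area = 263 − 1.5 = 261.5.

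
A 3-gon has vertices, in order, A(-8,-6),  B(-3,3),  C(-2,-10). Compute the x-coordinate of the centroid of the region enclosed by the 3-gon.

Apply the shoelace (surveyor's) formula. First the cross-terms c_i = x_i·y_{i+1} − x_{i+1}·y_i:
  -42, 36, -68  ⇒  2A = -74, A = -37.
Then Σ (x_i + x_{i+1})·c_i = 962, so x̄ = 962 / (6·(-37)) = -13/3.

-13/3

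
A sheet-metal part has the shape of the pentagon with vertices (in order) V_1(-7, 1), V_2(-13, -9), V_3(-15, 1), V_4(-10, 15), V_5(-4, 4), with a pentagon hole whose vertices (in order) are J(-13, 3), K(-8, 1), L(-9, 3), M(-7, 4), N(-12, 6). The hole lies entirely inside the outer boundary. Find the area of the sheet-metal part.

Outer boundary:
Σ = (76) + (-148) + (-215) + (20) + (24) = -243
Area = |Σ|/2 = 121.5.
Hole:
Apply Gauss's area formula: 2A = Σ (x_i·y_{i+1} − x_{i+1}·y_i), indices taken mod 5.
Σ = (11) + (-15) + (-15) + (6) + (42) = 29
Area = |Σ|/2 = 14.5.
Net area = 121.5 − 14.5 = 107.

107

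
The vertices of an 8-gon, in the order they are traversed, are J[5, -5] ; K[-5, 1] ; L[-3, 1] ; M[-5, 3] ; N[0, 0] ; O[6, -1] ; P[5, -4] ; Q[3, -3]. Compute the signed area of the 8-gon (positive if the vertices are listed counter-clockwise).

-24

Apply the shoelace (surveyor's) formula: 2A = Σ (x_i·y_{i+1} − x_{i+1}·y_i), indices taken mod 8.
Σ = (-20) + (-2) + (-4) + (0) + (0) + (-19) + (-3) + (0) = -48
Signed area = Σ/2 = -24 (negative ⇒ clockwise traversal).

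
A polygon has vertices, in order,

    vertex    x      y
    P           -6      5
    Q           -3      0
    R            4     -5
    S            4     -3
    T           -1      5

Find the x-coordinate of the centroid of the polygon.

Apply the surveyor's formula. First the cross-terms c_i = x_i·y_{i+1} − x_{i+1}·y_i:
  15, 15, 8, 17, 25  ⇒  2A = 80, A = 40.
Then Σ (x_i + x_{i+1})·c_i = -180, so x̄ = -180 / (6·40) = -0.75.

-0.75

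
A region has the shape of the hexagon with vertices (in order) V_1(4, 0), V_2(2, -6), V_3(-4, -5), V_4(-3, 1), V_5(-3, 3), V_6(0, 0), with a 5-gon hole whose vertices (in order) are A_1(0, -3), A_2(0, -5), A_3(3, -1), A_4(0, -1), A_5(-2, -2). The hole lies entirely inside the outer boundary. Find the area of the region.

33.5

Outer boundary:
Σ = (-24) + (-34) + (-19) + (-6) + (0) + (0) = -83
Area = |Σ|/2 = 41.5.
Hole:
Apply the surveyor's formula: 2A = Σ (x_i·y_{i+1} − x_{i+1}·y_i), indices taken mod 5.
A_1→A_2: (0)(-5) − (0)(-3) = 0
A_2→A_3: (0)(-1) − (3)(-5) = 15
A_3→A_4: (3)(-1) − (0)(-1) = -3
A_4→A_5: (0)(-2) − (-2)(-1) = -2
A_5→A_1: (-2)(-3) − (0)(-2) = 6
Σ = 16
Area = |Σ|/2 = 8.
Net area = 41.5 − 8 = 33.5.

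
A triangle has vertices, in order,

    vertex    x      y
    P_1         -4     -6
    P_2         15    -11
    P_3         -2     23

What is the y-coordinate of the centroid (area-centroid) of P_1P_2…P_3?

Apply the shoelace (surveyor's) formula. First the cross-terms c_i = x_i·y_{i+1} − x_{i+1}·y_i:
  134, 323, 104  ⇒  2A = 561, A = 280.5.
Then Σ (y_i + y_{i+1})·c_i = 3366, so ȳ = 3366 / (6·280.5) = 2.

2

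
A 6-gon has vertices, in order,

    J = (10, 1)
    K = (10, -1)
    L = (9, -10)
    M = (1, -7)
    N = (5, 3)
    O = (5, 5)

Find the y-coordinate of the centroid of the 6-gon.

Apply Gauss's area formula. First the cross-terms c_i = x_i·y_{i+1} − x_{i+1}·y_i:
  -20, -91, -53, 38, 10, -45  ⇒  2A = -161, A = -80.5.
Then Σ (y_i + y_{i+1})·c_i = 1560, so ȳ = 1560 / (6·(-80.5)) = -520/161.

-520/161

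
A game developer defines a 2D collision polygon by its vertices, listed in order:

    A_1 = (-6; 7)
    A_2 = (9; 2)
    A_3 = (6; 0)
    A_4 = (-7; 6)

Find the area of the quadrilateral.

Σ = (-75) + (-12) + (36) + (-13) = -64
Area = |Σ|/2 = 32.

32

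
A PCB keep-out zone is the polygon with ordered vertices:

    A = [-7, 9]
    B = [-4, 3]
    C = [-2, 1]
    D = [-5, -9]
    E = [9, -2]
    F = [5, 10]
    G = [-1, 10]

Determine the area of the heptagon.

176

Σ = (15) + (2) + (23) + (91) + (100) + (60) + (61) = 352
Area = |Σ|/2 = 176.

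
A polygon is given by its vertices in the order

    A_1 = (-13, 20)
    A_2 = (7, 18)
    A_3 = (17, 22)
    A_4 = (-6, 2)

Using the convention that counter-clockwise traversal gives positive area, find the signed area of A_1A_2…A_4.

Apply the surveyor's formula: 2A = Σ (x_i·y_{i+1} − x_{i+1}·y_i), indices taken mod 4.
Σ = (-374) + (-152) + (166) + (-94) = -454
Signed area = Σ/2 = -227 (negative ⇒ clockwise traversal).

-227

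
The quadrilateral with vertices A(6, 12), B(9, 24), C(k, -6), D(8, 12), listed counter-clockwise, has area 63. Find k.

-6

The doubled signed area Σ (x_i y_{i+1} − x_{i+1} y_i) is linear in k.
With k=0 it equals 54; the coefficient of k is -12 (from the two edges through C).
So -12·k + 54 = 2·63 = 126 ⇒ k = -6.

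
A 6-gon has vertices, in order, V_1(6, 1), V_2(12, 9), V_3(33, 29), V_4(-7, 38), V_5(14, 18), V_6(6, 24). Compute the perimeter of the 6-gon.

142

|V_1V_2| = √((6)² + (8)²) = √100 = 10
|V_2V_3| = √((21)² + (20)²) = √841 = 29
|V_3V_4| = √((-40)² + (9)²) = √1681 = 41
|V_4V_5| = √((21)² + (-20)²) = √841 = 29
|V_5V_6| = √((-8)² + (6)²) = √100 = 10
|V_6V_1| = √((0)² + (-23)²) = √529 = 23
Perimeter = 10 + 29 + 41 + 29 + 10 + 23 = 142.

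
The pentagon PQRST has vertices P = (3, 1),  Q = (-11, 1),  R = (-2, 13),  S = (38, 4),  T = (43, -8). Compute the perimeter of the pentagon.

124

|PQ| = √((-14)² + (0)²) = √196 = 14
|QR| = √((9)² + (12)²) = √225 = 15
|RS| = √((40)² + (-9)²) = √1681 = 41
|ST| = √((5)² + (-12)²) = √169 = 13
|TP| = √((-40)² + (9)²) = √1681 = 41
Perimeter = 14 + 15 + 41 + 13 + 41 = 124.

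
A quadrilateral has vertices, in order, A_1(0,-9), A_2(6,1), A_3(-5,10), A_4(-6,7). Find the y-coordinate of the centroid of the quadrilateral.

Apply the shoelace (surveyor's) formula. First the cross-terms c_i = x_i·y_{i+1} − x_{i+1}·y_i:
  54, 65, 25, 54  ⇒  2A = 198, A = 99.
Then Σ (y_i + y_{i+1})·c_i = 600, so ȳ = 600 / (6·99) = 100/99.

100/99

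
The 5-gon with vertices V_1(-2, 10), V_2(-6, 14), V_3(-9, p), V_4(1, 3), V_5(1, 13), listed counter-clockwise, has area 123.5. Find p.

-10

Write out the shoelace sum; only the two edges meeting at V_3 involve p:
2·Area = [((-6)·p − (-9)·14) + ((-9)·3 − 1·p)] + 78
       = -7·p + 177 = 247
⇒ p = -10.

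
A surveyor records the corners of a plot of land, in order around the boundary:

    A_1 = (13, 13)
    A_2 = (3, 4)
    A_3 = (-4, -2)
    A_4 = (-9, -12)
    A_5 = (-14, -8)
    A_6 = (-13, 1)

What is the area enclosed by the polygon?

Apply the shoelace formula: 2A = Σ (x_i·y_{i+1} − x_{i+1}·y_i), indices taken mod 6.
Σ = (13) + (10) + (30) + (-96) + (-118) + (-182) = -343
Area = |Σ|/2 = 171.5.

171.5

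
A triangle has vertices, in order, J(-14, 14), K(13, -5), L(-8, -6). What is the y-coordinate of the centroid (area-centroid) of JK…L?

Apply the shoelace formula. First the cross-terms c_i = x_i·y_{i+1} − x_{i+1}·y_i:
  -112, -118, -196  ⇒  2A = -426, A = -213.
Then Σ (y_i + y_{i+1})·c_i = -1278, so ȳ = -1278 / (6·(-213)) = 1.

1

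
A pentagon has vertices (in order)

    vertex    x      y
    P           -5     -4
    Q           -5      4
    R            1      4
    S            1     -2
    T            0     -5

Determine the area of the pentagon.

Apply the shoelace formula: 2A = Σ (x_i·y_{i+1} − x_{i+1}·y_i), indices taken mod 5.
Cross-terms: -40, -24, -6, -5, -25  ⇒  Σ = -100
Area = |Σ|/2 = 50.

50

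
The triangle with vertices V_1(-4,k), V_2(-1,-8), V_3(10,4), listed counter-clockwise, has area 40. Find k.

-4

The doubled signed area Σ (x_i y_{i+1} − x_{i+1} y_i) is linear in k.
With k=0 it equals 124; the coefficient of k is 11 (from the two edges through V_1).
So 11·k + 124 = 2·40 = 80 ⇒ k = -4.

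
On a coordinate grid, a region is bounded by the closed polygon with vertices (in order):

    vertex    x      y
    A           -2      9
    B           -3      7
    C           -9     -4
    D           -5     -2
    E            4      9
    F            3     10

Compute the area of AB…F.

Apply the surveyor's formula: 2A = Σ (x_i·y_{i+1} − x_{i+1}·y_i), indices taken mod 6.
A→B: (-2)(7) − (-3)(9) = 13
B→C: (-3)(-4) − (-9)(7) = 75
C→D: (-9)(-2) − (-5)(-4) = -2
D→E: (-5)(9) − (4)(-2) = -37
E→F: (4)(10) − (3)(9) = 13
F→A: (3)(9) − (-2)(10) = 47
Σ = 109
Area = |Σ|/2 = 54.5.

54.5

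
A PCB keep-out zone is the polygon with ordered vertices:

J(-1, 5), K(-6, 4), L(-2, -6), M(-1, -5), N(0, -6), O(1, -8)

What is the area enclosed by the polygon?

41.5

Apply the shoelace formula: 2A = Σ (x_i·y_{i+1} − x_{i+1}·y_i), indices taken mod 6.
Σ = (26) + (44) + (4) + (6) + (6) + (-3) = 83
Area = |Σ|/2 = 41.5.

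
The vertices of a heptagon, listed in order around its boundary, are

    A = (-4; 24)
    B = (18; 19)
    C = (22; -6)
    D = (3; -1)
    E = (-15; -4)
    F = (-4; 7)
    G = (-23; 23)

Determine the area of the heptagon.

788.5

Apply the shoelace formula: 2A = Σ (x_i·y_{i+1} − x_{i+1}·y_i), indices taken mod 7.
Σ = (-508) + (-526) + (-4) + (-27) + (-121) + (69) + (-460) = -1577
Area = |Σ|/2 = 788.5.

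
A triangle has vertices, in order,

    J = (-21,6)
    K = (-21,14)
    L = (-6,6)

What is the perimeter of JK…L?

40

|JK| = √((0)² + (8)²) = √64 = 8
|KL| = √((15)² + (-8)²) = √289 = 17
|LJ| = √((-15)² + (0)²) = √225 = 15
Perimeter = 8 + 17 + 15 = 40.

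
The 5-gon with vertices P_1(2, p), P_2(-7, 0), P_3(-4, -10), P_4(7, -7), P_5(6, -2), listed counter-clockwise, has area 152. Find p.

8

The doubled signed area Σ (x_i y_{i+1} − x_{i+1} y_i) is linear in p.
With p=0 it equals 200; the coefficient of p is 13 (from the two edges through P_1).
So 13·p + 200 = 2·152 = 304 ⇒ p = 8.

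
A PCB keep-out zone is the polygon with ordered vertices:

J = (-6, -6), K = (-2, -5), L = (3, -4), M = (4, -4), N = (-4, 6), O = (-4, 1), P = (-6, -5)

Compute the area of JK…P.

Apply Gauss's area formula: 2A = Σ (x_i·y_{i+1} − x_{i+1}·y_i), indices taken mod 7.
J→K: (-6)(-5) − (-2)(-6) = 18
K→L: (-2)(-4) − (3)(-5) = 23
L→M: (3)(-4) − (4)(-4) = 4
M→N: (4)(6) − (-4)(-4) = 8
N→O: (-4)(1) − (-4)(6) = 20
O→P: (-4)(-5) − (-6)(1) = 26
P→J: (-6)(-6) − (-6)(-5) = 6
Σ = 105
Area = |Σ|/2 = 52.5.

52.5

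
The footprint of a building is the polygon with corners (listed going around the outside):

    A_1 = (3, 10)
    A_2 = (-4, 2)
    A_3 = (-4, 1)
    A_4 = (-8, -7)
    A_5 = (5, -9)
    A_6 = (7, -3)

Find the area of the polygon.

Σ = (46) + (4) + (36) + (107) + (48) + (79) = 320
Area = |Σ|/2 = 160.

160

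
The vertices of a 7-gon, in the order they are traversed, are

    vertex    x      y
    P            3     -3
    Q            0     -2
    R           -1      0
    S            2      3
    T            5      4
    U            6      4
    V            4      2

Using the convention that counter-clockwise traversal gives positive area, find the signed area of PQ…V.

-22

Apply the shoelace (surveyor's) formula: 2A = Σ (x_i·y_{i+1} − x_{i+1}·y_i), indices taken mod 7.
Cross-terms: -6, -2, -3, -7, -4, -4, -18  ⇒  Σ = -44
Signed area = Σ/2 = -22 (negative ⇒ clockwise traversal).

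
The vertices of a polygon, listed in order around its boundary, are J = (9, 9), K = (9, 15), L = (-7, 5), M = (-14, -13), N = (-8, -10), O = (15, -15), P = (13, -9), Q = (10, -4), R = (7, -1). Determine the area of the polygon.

Apply the shoelace (surveyor's) formula: 2A = Σ (x_i·y_{i+1} − x_{i+1}·y_i), indices taken mod 9.
Σ = (54) + (150) + (161) + (36) + (270) + (60) + (38) + (18) + (72) = 859
Area = |Σ|/2 = 429.5.

429.5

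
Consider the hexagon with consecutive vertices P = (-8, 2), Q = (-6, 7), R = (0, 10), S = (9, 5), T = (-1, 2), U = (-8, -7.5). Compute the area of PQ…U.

Apply the shoelace (surveyor's) formula: 2A = Σ (x_i·y_{i+1} − x_{i+1}·y_i), indices taken mod 6.
Σ = (-44) + (-60) + (-90) + (23) + (23.5) + (-76) = -223.5
Area = |Σ|/2 = 111.75.

111.75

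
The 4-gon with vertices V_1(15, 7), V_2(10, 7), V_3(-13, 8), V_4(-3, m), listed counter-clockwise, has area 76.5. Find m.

2

Write out the shoelace sum; only the two edges meeting at V_4 involve m:
2·Area = [((-13)·m − (-3)·8) + ((-3)·7 − 15·m)] + 206
       = -28·m + 209 = 153
⇒ m = 2.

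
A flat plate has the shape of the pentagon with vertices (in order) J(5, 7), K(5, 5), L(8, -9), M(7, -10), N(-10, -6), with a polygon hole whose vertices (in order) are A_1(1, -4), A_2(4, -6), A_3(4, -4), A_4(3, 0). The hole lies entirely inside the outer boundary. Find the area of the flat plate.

138

Outer boundary:
Apply the shoelace formula: 2A = Σ (x_i·y_{i+1} − x_{i+1}·y_i), indices taken mod 5.
J→K: (5)(5) − (5)(7) = -10
K→L: (5)(-9) − (8)(5) = -85
L→M: (8)(-10) − (7)(-9) = -17
M→N: (7)(-6) − (-10)(-10) = -142
N→J: (-10)(7) − (5)(-6) = -40
Σ = -294
Area = |Σ|/2 = 147.
Hole:
A_1→A_2: (1)(-6) − (4)(-4) = 10
A_2→A_3: (4)(-4) − (4)(-6) = 8
A_3→A_4: (4)(0) − (3)(-4) = 12
A_4→A_1: (3)(-4) − (1)(0) = -12
Σ = 18
Area = |Σ|/2 = 9.
Net area = 147 − 9 = 138.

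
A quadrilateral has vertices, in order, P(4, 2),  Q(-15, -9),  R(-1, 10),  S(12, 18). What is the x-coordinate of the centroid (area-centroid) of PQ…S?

-4/13

Apply the shoelace formula. First the cross-terms c_i = x_i·y_{i+1} − x_{i+1}·y_i:
  -6, -159, -138, -48  ⇒  2A = -351, A = -175.5.
Then Σ (x_i + x_{i+1})·c_i = 324, so x̄ = 324 / (6·(-175.5)) = -4/13.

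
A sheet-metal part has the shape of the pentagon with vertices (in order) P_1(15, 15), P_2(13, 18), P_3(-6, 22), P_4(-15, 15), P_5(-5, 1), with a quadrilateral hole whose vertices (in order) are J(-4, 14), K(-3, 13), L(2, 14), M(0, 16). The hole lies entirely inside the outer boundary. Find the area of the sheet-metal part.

Outer boundary:
Apply the shoelace (surveyor's) formula: 2A = Σ (x_i·y_{i+1} − x_{i+1}·y_i), indices taken mod 5.
Σ = (75) + (394) + (240) + (60) + (-90) = 679
Area = |Σ|/2 = 339.5.
Hole:
Apply the shoelace formula: 2A = Σ (x_i·y_{i+1} − x_{i+1}·y_i), indices taken mod 4.
J→K: (-4)(13) − (-3)(14) = -10
K→L: (-3)(14) − (2)(13) = -68
L→M: (2)(16) − (0)(14) = 32
M→J: (0)(14) − (-4)(16) = 64
Σ = 18
Area = |Σ|/2 = 9.
Net area = 339.5 − 9 = 330.5.

330.5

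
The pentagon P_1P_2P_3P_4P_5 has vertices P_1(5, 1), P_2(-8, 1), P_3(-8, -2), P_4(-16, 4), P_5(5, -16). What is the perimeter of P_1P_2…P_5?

72

|P_1P_2| = √((-13)² + (0)²) = √169 = 13
|P_2P_3| = √((0)² + (-3)²) = √9 = 3
|P_3P_4| = √((-8)² + (6)²) = √100 = 10
|P_4P_5| = √((21)² + (-20)²) = √841 = 29
|P_5P_1| = √((0)² + (17)²) = √289 = 17
Perimeter = 13 + 3 + 10 + 29 + 17 = 72.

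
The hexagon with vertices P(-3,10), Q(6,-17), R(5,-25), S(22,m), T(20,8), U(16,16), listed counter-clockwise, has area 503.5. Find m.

3

Write out the shoelace sum; only the two edges meeting at S involve m:
2·Area = [(5·m − 22·(-25)) + (22·8 − 20·m)] + 326
       = -15·m + 1052 = 1007
⇒ m = 3.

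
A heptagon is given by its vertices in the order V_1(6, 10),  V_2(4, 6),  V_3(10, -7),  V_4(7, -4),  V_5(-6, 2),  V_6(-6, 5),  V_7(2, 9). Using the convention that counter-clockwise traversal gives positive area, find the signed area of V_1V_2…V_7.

-104.5

Apply the shoelace formula: 2A = Σ (x_i·y_{i+1} − x_{i+1}·y_i), indices taken mod 7.
Σ = (-4) + (-88) + (9) + (-10) + (-18) + (-64) + (-34) = -209
Signed area = Σ/2 = -104.5 (negative ⇒ clockwise traversal).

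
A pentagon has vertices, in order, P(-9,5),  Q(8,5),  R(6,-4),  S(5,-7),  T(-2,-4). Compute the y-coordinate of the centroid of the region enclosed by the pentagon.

Apply the surveyor's formula. First the cross-terms c_i = x_i·y_{i+1} − x_{i+1}·y_i:
  -85, -62, -22, -34, -46  ⇒  2A = -249, A = -124.5.
Then Σ (y_i + y_{i+1})·c_i = -342, so ȳ = -342 / (6·(-124.5)) = 38/83.

38/83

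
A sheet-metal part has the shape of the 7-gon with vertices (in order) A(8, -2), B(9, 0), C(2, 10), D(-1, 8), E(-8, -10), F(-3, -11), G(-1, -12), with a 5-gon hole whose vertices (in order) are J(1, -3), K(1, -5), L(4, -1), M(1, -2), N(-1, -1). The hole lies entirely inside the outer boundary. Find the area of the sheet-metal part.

189

Outer boundary:
A→B: (8)(0) − (9)(-2) = 18
B→C: (9)(10) − (2)(0) = 90
C→D: (2)(8) − (-1)(10) = 26
D→E: (-1)(-10) − (-8)(8) = 74
E→F: (-8)(-11) − (-3)(-10) = 58
F→G: (-3)(-12) − (-1)(-11) = 25
G→A: (-1)(-2) − (8)(-12) = 98
Σ = 389
Area = |Σ|/2 = 194.5.
Hole:
Apply the shoelace formula: 2A = Σ (x_i·y_{i+1} − x_{i+1}·y_i), indices taken mod 5.
J→K: (1)(-5) − (1)(-3) = -2
K→L: (1)(-1) − (4)(-5) = 19
L→M: (4)(-2) − (1)(-1) = -7
M→N: (1)(-1) − (-1)(-2) = -3
N→J: (-1)(-3) − (1)(-1) = 4
Σ = 11
Area = |Σ|/2 = 5.5.
Net area = 194.5 − 5.5 = 189.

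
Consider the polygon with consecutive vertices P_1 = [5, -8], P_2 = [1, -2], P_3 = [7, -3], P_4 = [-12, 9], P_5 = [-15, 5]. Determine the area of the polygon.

Cross-terms: -2, 11, 27, 75, 95  ⇒  Σ = 206
Area = |Σ|/2 = 103.

103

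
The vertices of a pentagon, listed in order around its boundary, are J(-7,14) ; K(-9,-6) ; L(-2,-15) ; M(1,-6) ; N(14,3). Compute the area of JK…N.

Apply the shoelace (surveyor's) formula: 2A = Σ (x_i·y_{i+1} − x_{i+1}·y_i), indices taken mod 5.
Σ = (168) + (123) + (27) + (87) + (217) = 622
Area = |Σ|/2 = 311.

311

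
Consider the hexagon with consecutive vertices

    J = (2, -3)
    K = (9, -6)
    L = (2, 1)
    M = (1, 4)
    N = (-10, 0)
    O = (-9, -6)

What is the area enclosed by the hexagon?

Apply the shoelace formula: 2A = Σ (x_i·y_{i+1} − x_{i+1}·y_i), indices taken mod 6.
Σ = (15) + (21) + (7) + (40) + (60) + (39) = 182
Area = |Σ|/2 = 91.

91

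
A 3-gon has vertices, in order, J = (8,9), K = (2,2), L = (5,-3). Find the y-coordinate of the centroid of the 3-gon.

Apply the shoelace (surveyor's) formula. First the cross-terms c_i = x_i·y_{i+1} − x_{i+1}·y_i:
  -2, -16, 69  ⇒  2A = 51, A = 25.5.
Then Σ (y_i + y_{i+1})·c_i = 408, so ȳ = 408 / (6·25.5) = 8/3.

8/3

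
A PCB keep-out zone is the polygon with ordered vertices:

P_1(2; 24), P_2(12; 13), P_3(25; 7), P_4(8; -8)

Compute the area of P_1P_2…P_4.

275.5

Σ = (-262) + (-241) + (-256) + (208) = -551
Area = |Σ|/2 = 275.5.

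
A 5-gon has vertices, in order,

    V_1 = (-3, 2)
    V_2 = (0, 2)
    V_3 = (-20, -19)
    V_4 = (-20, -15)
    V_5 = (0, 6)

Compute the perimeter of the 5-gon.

70

|V_1V_2| = √((3)² + (0)²) = √9 = 3
|V_2V_3| = √((-20)² + (-21)²) = √841 = 29
|V_3V_4| = √((0)² + (4)²) = √16 = 4
|V_4V_5| = √((20)² + (21)²) = √841 = 29
|V_5V_1| = √((-3)² + (-4)²) = √25 = 5
Perimeter = 3 + 29 + 4 + 29 + 5 = 70.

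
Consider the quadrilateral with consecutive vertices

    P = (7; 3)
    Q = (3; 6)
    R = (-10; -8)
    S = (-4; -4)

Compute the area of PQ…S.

Cross-terms: 33, 36, 8, 16  ⇒  Σ = 93
Area = |Σ|/2 = 46.5.

46.5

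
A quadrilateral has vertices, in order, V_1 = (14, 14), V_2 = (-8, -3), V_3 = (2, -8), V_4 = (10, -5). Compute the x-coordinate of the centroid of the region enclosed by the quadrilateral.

Apply the shoelace (surveyor's) formula. First the cross-terms c_i = x_i·y_{i+1} − x_{i+1}·y_i:
  70, 70, 70, 210  ⇒  2A = 420, A = 210.
Then Σ (x_i + x_{i+1})·c_i = 5880, so x̄ = 5880 / (6·210) = 14/3.

14/3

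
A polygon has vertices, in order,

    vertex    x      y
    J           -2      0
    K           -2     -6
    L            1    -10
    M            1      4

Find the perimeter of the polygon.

|JK| = √((0)² + (-6)²) = √36 = 6
|KL| = √((3)² + (-4)²) = √25 = 5
|LM| = √((0)² + (14)²) = √196 = 14
|MJ| = √((-3)² + (-4)²) = √25 = 5
Perimeter = 6 + 5 + 14 + 5 = 30.

30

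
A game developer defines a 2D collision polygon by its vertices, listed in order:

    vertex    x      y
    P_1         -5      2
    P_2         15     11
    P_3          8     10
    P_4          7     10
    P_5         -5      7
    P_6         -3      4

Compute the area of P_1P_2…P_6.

50.5

P_1→P_2: (-5)(11) − (15)(2) = -85
P_2→P_3: (15)(10) − (8)(11) = 62
P_3→P_4: (8)(10) − (7)(10) = 10
P_4→P_5: (7)(7) − (-5)(10) = 99
P_5→P_6: (-5)(4) − (-3)(7) = 1
P_6→P_1: (-3)(2) − (-5)(4) = 14
Σ = 101
Area = |Σ|/2 = 50.5.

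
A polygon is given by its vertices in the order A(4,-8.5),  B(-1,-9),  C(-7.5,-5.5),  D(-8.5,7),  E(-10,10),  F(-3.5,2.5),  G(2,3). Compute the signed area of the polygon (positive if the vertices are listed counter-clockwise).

Apply the shoelace formula: 2A = Σ (x_i·y_{i+1} − x_{i+1}·y_i), indices taken mod 7.
Σ = (-44.5) + (-62) + (-99.25) + (-15) + (10) + (-15.5) + (-29) = -255.25
Signed area = Σ/2 = -127.625 (negative ⇒ clockwise traversal).

-127.625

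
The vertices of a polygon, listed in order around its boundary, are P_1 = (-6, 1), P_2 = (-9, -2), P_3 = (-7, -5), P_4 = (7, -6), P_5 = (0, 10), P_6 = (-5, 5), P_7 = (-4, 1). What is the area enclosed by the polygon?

Apply Gauss's area formula: 2A = Σ (x_i·y_{i+1} − x_{i+1}·y_i), indices taken mod 7.
P_1→P_2: (-6)(-2) − (-9)(1) = 21
P_2→P_3: (-9)(-5) − (-7)(-2) = 31
P_3→P_4: (-7)(-6) − (7)(-5) = 77
P_4→P_5: (7)(10) − (0)(-6) = 70
P_5→P_6: (0)(5) − (-5)(10) = 50
P_6→P_7: (-5)(1) − (-4)(5) = 15
P_7→P_1: (-4)(1) − (-6)(1) = 2
Σ = 266
Area = |Σ|/2 = 133.

133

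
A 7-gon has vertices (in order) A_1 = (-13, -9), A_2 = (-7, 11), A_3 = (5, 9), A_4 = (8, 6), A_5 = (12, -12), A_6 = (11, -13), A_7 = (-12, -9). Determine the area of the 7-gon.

Σ = (-206) + (-118) + (-42) + (-168) + (-24) + (-255) + (-9) = -822
Area = |Σ|/2 = 411.

411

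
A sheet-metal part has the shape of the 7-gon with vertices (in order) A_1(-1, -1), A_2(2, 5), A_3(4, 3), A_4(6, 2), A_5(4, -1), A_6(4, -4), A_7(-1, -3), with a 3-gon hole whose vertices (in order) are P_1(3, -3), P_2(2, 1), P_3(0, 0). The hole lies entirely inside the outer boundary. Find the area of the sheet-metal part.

Outer boundary:
Apply the surveyor's formula: 2A = Σ (x_i·y_{i+1} − x_{i+1}·y_i), indices taken mod 7.
A_1→A_2: (-1)(5) − (2)(-1) = -3
A_2→A_3: (2)(3) − (4)(5) = -14
A_3→A_4: (4)(2) − (6)(3) = -10
A_4→A_5: (6)(-1) − (4)(2) = -14
A_5→A_6: (4)(-4) − (4)(-1) = -12
A_6→A_7: (4)(-3) − (-1)(-4) = -16
A_7→A_1: (-1)(-1) − (-1)(-3) = -2
Σ = -71
Area = |Σ|/2 = 35.5.
Hole:
P_1→P_2: (3)(1) − (2)(-3) = 9
P_2→P_3: (2)(0) − (0)(1) = 0
P_3→P_1: (0)(-3) − (3)(0) = 0
Σ = 9
Area = |Σ|/2 = 4.5.
Net area = 35.5 − 4.5 = 31.

31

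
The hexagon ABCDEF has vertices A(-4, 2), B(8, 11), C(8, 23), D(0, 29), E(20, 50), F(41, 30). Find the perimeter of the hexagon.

|AB| = √((12)² + (9)²) = √225 = 15
|BC| = √((0)² + (12)²) = √144 = 12
|CD| = √((-8)² + (6)²) = √100 = 10
|DE| = √((20)² + (21)²) = √841 = 29
|EF| = √((21)² + (-20)²) = √841 = 29
|FA| = √((-45)² + (-28)²) = √2809 = 53
Perimeter = 15 + 12 + 10 + 29 + 29 + 53 = 148.

148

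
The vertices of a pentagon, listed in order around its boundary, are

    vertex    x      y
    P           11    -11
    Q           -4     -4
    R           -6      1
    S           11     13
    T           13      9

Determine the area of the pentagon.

258.5

Apply the shoelace (surveyor's) formula: 2A = Σ (x_i·y_{i+1} − x_{i+1}·y_i), indices taken mod 5.
Cross-terms: -88, -28, -89, -70, -242  ⇒  Σ = -517
Area = |Σ|/2 = 258.5.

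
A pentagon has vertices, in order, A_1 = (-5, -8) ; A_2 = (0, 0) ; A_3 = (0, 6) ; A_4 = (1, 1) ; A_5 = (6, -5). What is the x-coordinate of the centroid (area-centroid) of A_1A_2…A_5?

Apply Gauss's area formula. First the cross-terms c_i = x_i·y_{i+1} − x_{i+1}·y_i:
  0, 0, -6, -11, -73  ⇒  2A = -90, A = -45.
Then Σ (x_i + x_{i+1})·c_i = -156, so x̄ = -156 / (6·(-45)) = 26/45.

26/45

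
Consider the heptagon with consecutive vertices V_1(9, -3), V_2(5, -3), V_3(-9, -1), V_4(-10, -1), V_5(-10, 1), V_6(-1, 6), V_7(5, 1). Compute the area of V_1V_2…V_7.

89.5

Apply the shoelace formula: 2A = Σ (x_i·y_{i+1} − x_{i+1}·y_i), indices taken mod 7.
Cross-terms: -12, -32, -1, -20, -59, -31, -24  ⇒  Σ = -179
Area = |Σ|/2 = 89.5.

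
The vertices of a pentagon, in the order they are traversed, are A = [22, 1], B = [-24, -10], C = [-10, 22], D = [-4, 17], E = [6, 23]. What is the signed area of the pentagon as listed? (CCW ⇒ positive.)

Apply Gauss's area formula: 2A = Σ (x_i·y_{i+1} − x_{i+1}·y_i), indices taken mod 5.
Σ = (-196) + (-628) + (-82) + (-194) + (-500) = -1600
Signed area = Σ/2 = -800 (negative ⇒ clockwise traversal).

-800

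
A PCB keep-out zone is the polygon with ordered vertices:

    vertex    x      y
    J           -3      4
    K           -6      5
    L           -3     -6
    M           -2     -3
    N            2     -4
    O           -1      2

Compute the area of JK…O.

36.5

Apply the surveyor's formula: 2A = Σ (x_i·y_{i+1} − x_{i+1}·y_i), indices taken mod 6.
Σ = (9) + (51) + (-3) + (14) + (0) + (2) = 73
Area = |Σ|/2 = 36.5.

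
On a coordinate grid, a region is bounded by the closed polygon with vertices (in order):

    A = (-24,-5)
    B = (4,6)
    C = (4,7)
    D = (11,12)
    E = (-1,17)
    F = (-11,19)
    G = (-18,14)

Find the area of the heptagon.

Apply Gauss's area formula: 2A = Σ (x_i·y_{i+1} − x_{i+1}·y_i), indices taken mod 7.
Σ = (-124) + (4) + (-29) + (199) + (168) + (188) + (426) = 832
Area = |Σ|/2 = 416.

416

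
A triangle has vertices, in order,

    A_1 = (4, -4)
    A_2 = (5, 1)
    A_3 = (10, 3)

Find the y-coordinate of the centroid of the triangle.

Apply the shoelace (surveyor's) formula. First the cross-terms c_i = x_i·y_{i+1} − x_{i+1}·y_i:
  24, 5, -52  ⇒  2A = -23, A = -11.5.
Then Σ (y_i + y_{i+1})·c_i = 0, so ȳ = 0 / (6·(-11.5)) = 0.

0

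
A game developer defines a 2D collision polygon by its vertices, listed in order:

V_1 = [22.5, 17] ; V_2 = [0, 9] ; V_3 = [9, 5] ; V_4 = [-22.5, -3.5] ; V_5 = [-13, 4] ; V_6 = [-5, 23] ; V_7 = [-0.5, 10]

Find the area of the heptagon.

242

Apply Gauss's area formula: 2A = Σ (x_i·y_{i+1} − x_{i+1}·y_i), indices taken mod 7.
Σ = (202.5) + (-81) + (81) + (-135.5) + (-279) + (-38.5) + (-233.5) = -484
Area = |Σ|/2 = 242.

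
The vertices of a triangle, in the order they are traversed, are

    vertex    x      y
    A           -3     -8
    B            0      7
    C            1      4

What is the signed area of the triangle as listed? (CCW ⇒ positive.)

Cross-terms: -21, -7, 4  ⇒  Σ = -24
Signed area = Σ/2 = -12 (negative ⇒ clockwise traversal).

-12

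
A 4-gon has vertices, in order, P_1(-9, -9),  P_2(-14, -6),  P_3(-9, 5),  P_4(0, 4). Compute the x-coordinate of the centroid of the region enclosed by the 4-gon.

-23/3

Apply the surveyor's formula. First the cross-terms c_i = x_i·y_{i+1} − x_{i+1}·y_i:
  -72, -124, -36, 36  ⇒  2A = -196, A = -98.
Then Σ (x_i + x_{i+1})·c_i = 4508, so x̄ = 4508 / (6·(-98)) = -23/3.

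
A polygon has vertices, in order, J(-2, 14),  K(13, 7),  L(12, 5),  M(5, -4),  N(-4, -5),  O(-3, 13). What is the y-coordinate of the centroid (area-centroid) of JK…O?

418/103

Apply Gauss's area formula. First the cross-terms c_i = x_i·y_{i+1} − x_{i+1}·y_i:
  -196, -19, -73, -41, -67, -16  ⇒  2A = -412, A = -206.
Then Σ (y_i + y_{i+1})·c_i = -5016, so ȳ = -5016 / (6·(-206)) = 418/103.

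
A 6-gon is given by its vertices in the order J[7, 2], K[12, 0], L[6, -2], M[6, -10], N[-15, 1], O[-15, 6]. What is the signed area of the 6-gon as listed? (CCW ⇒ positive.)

-193.5

Cross-terms: -24, -24, -48, -144, -75, -72  ⇒  Σ = -387
Signed area = Σ/2 = -193.5 (negative ⇒ clockwise traversal).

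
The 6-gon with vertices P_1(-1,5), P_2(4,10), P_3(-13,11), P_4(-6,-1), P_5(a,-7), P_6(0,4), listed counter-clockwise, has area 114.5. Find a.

Write out the shoelace sum; only the two edges meeting at P_5 involve a:
2·Area = [((-6)·(-7) − a·(-1)) + (a·4 − 0·(-7))] + 227
       = 5·a + 269 = 229
⇒ a = -8.

-8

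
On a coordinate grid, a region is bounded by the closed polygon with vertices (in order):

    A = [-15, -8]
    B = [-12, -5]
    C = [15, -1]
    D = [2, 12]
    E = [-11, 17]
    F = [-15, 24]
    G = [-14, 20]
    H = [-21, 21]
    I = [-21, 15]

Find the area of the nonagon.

Apply the shoelace (surveyor's) formula: 2A = Σ (x_i·y_{i+1} − x_{i+1}·y_i), indices taken mod 9.
Σ = (-21) + (87) + (182) + (166) + (-9) + (36) + (126) + (126) + (393) = 1086
Area = |Σ|/2 = 543.

543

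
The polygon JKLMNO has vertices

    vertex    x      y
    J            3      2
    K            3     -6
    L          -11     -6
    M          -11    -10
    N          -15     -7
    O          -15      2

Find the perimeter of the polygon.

|JK| = √((0)² + (-8)²) = √64 = 8
|KL| = √((-14)² + (0)²) = √196 = 14
|LM| = √((0)² + (-4)²) = √16 = 4
|MN| = √((-4)² + (3)²) = √25 = 5
|NO| = √((0)² + (9)²) = √81 = 9
|OJ| = √((18)² + (0)²) = √324 = 18
Perimeter = 8 + 14 + 4 + 5 + 9 + 18 = 58.

58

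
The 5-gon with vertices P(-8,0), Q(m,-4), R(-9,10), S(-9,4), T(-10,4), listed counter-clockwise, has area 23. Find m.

Write out the shoelace sum; only the two edges meeting at Q involve m:
2·Area = [((-8)·(-4) − m·0) + (m·10 − (-9)·(-4))] + 90
       = 10·m + 86 = 46
⇒ m = -4.

-4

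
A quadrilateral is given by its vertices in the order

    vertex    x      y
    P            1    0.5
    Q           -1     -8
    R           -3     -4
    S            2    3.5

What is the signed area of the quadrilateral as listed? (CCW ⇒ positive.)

Apply the shoelace formula: 2A = Σ (x_i·y_{i+1} − x_{i+1}·y_i), indices taken mod 4.
Σ = (-7.5) + (-20) + (-2.5) + (-2.5) = -32.5
Signed area = Σ/2 = -16.25 (negative ⇒ clockwise traversal).

-16.25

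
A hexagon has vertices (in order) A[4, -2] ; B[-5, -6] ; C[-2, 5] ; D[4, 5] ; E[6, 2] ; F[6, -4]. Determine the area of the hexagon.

77.5

Apply the shoelace (surveyor's) formula: 2A = Σ (x_i·y_{i+1} − x_{i+1}·y_i), indices taken mod 6.
Σ = (-34) + (-37) + (-30) + (-22) + (-36) + (4) = -155
Area = |Σ|/2 = 77.5.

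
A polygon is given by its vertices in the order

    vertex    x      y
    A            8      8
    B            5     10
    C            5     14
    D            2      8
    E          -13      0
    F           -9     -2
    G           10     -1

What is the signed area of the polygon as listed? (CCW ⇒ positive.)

159.5

Apply the shoelace formula: 2A = Σ (x_i·y_{i+1} − x_{i+1}·y_i), indices taken mod 7.
Cross-terms: 40, 20, 12, 104, 26, 29, 88  ⇒  Σ = 319
Signed area = Σ/2 = 159.5 (positive ⇒ counter-clockwise traversal).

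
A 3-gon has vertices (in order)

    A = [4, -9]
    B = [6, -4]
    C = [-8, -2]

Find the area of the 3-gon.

37

Apply Gauss's area formula: 2A = Σ (x_i·y_{i+1} − x_{i+1}·y_i), indices taken mod 3.
Σ = (38) + (-44) + (80) = 74
Area = |Σ|/2 = 37.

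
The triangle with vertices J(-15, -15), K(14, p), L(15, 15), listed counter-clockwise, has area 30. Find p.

12

The doubled signed area Σ (x_i y_{i+1} − x_{i+1} y_i) is linear in p.
With p=0 it equals 420; the coefficient of p is -30 (from the two edges through K).
So -30·p + 420 = 2·30 = 60 ⇒ p = 12.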